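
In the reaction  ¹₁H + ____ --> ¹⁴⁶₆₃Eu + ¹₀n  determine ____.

Sm-146

Conserve mass number: 1 + A = 146 + 1, so A = 146.
Conserve atomic number: 1 + Z = 63 + 0, so Z = 62.
Z = 62 is samarium, so the species is ¹⁴⁶₆₂Sm.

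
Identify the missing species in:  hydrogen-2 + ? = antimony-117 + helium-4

Te-119

Conserve mass number: 2 + A = 117 + 4, so A = 119.
Conserve atomic number: 1 + Z = 51 + 2, so Z = 52.
Z = 52 is tellurium, so the species is tellurium-119.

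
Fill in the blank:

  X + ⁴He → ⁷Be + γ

He-3

Conserve mass number: A + 4 = 7 + 0, so A = 3.
Conserve atomic number: Z + 2 = 4 + 0, so Z = 2.
Z = 2 is helium, so the species is ³He.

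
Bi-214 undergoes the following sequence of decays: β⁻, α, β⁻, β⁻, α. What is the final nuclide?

Pb-206

Start: (A, Z) = (214, 83).
After β⁻: (214, 84).
After α: (210, 82).
After β⁻: (210, 83).
After β⁻: (210, 84).
After α: (206, 82).
Z = 82 is lead.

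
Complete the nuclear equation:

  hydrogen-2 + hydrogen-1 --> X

Conserve mass number: 2 + 1 = A, so A = 3.
Conserve atomic number: 1 + 1 = Z, so Z = 2.
Z = 2 is helium, so the species is helium-3.

He-3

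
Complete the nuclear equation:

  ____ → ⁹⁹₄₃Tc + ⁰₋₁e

Conserve mass number: A = 99 + 0, so A = 99.
Conserve atomic number: Z = 43 − 1, so Z = 42.
Z = 42 is molybdenum, so the species is ⁹⁹₄₂Mo.

Mo-99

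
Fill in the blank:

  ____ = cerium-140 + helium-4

Conserve mass number: A = 140 + 4, so A = 144.
Conserve atomic number: Z = 58 + 2, so Z = 60.
Z = 60 is neodymium, so the species is neodymium-144.

Nd-144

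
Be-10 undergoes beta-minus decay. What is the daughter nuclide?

Beta-minus decay: mass number changes by +0, atomic number by +1.
A: 10 = 10; Z: 4 + 1 = 5.
Z = 5 is boron, so the daughter is B-10.

B-10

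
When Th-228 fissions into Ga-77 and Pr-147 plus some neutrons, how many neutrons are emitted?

4

Conserve mass number: 228 = 77 + 147 + k, so k = 228 − 224 = 4.
Check atomic number: 90 = 31 + 59 + 0 = 90. ✓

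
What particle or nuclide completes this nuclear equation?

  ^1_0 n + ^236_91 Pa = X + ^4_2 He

Conserve mass number: 1 + 236 = A + 4, so A = 233.
Conserve atomic number: 0 + 91 = Z + 2, so Z = 89.
Z = 89 is actinium, so the species is ^233_89 Ac.

Ac-233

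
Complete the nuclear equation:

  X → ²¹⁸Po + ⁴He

Conserve mass number: A = 218 + 4, so A = 222.
Conserve atomic number: Z = 84 + 2, so Z = 86.
Z = 86 is radon, so the species is ²²²Rn.

Rn-222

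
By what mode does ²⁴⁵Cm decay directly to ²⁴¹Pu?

ΔA = 241 − 245 = -4; ΔZ = 94 − 96 = -2.
A drops by 4 and Z drops by 2 — the signature of alpha emission.

alpha decay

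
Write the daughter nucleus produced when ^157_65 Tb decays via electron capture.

Gd-157

Electron capture: mass number changes by +0, atomic number by -1.
A: 157 = 157; Z: 65 − 1 = 64.
Z = 64 is gadolinium, so the daughter is ^157_64 Gd.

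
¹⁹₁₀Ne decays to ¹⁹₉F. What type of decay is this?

beta-plus decay or electron capture

ΔA = 19 − 19 = 0; ΔZ = 9 − 10 = -1.
A is unchanged and Z drops by 1 — a proton has become a neutron (β⁺ emission or electron capture).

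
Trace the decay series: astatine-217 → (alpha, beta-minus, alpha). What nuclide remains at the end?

Pb-209

Start: (A, Z) = (217, 85).
After α: (213, 83).
After β⁻: (213, 84).
After α: (209, 82).
Z = 82 is lead.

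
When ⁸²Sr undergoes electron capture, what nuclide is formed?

Electron capture: mass number changes by +0, atomic number by -1.
A: 82 = 82; Z: 38 − 1 = 37.
Z = 37 is rubidium, so the daughter is ⁸²Rb.

Rb-82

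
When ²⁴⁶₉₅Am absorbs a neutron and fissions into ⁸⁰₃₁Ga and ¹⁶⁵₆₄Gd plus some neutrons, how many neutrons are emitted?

2

Conserve mass number: 247 = 80 + 165 + k, so k = 247 − 245 = 2.
Check atomic number: 95 = 31 + 64 + 0 = 95. ✓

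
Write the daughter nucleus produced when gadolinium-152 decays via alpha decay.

Alpha decay: mass number changes by -4, atomic number by -2.
A: 152 − 4 = 148; Z: 64 − 2 = 62.
Z = 62 is samarium, so the daughter is samarium-148.

Sm-148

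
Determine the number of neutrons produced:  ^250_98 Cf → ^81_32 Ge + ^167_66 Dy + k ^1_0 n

Conserve mass number: 250 = 81 + 167 + k, so k = 250 − 248 = 2.
Check atomic number: 98 = 32 + 66 + 0 = 98. ✓

2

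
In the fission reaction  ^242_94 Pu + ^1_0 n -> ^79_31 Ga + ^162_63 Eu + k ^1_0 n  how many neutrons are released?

Conserve mass number: 243 = 79 + 162 + k, so k = 243 − 241 = 2.
Check atomic number: 94 = 31 + 63 + 0 = 94. ✓

2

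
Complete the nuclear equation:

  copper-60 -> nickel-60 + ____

Conserve mass number: 60 = 60 + A, so A = 0.
Conserve atomic number: 29 = 28 + Z, so Z = 1.
A = 0 and Z = 1 is e⁺ — a positron.

positron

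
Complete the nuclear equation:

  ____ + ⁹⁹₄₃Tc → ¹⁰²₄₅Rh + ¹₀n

Conserve mass number: A + 99 = 102 + 1, so A = 4.
Conserve atomic number: Z + 43 = 45 + 0, so Z = 2.
A = 4 and Z = 2 is ⁴₂He — an alpha particle.

alpha particle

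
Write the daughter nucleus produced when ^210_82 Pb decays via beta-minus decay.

Bi-210

Beta-minus decay: mass number changes by +0, atomic number by +1.
A: 210 = 210; Z: 82 + 1 = 83.
Z = 83 is bismuth, so the daughter is ^210_83 Bi.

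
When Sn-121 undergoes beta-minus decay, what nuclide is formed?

Beta-minus decay: mass number changes by +0, atomic number by +1.
A: 121 = 121; Z: 50 + 1 = 51.
Z = 51 is antimony, so the daughter is Sb-121.

Sb-121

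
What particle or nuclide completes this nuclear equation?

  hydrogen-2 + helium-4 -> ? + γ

Conserve mass number: 2 + 4 = A + 0, so A = 6.
Conserve atomic number: 1 + 2 = Z + 0, so Z = 3.
Z = 3 is lithium, so the species is lithium-6.

Li-6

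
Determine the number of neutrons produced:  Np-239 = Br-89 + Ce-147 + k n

3

Conserve mass number: 239 = 89 + 147 + k, so k = 239 − 236 = 3.
Check atomic number: 93 = 35 + 58 + 0 = 93. ✓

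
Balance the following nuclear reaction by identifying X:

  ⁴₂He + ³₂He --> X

Be-7

Conserve mass number: 4 + 3 = A, so A = 7.
Conserve atomic number: 2 + 2 = Z, so Z = 4.
Z = 4 is beryllium, so the species is ⁷₄Be.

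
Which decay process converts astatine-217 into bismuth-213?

ΔA = 213 − 217 = -4; ΔZ = 83 − 85 = -2.
A drops by 4 and Z drops by 2 — the signature of alpha emission.

alpha decay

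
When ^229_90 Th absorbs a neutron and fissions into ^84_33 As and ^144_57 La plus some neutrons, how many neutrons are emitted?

2

Conserve mass number: 230 = 84 + 144 + k, so k = 230 − 228 = 2.
Check atomic number: 90 = 33 + 57 + 0 = 90. ✓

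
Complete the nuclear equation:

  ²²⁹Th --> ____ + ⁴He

Ra-225

Conserve mass number: 229 = A + 4, so A = 225.
Conserve atomic number: 90 = Z + 2, so Z = 88.
Z = 88 is radium, so the species is ²²⁵Ra.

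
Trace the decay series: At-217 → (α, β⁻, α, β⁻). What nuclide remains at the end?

Bi-209

Start: (A, Z) = (217, 85).
After α: (213, 83).
After β⁻: (213, 84).
After α: (209, 82).
After β⁻: (209, 83).
Z = 83 is bismuth.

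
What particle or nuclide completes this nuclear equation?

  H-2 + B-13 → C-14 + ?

neutron

Conserve mass number: 2 + 13 = 14 + A, so A = 1.
Conserve atomic number: 1 + 5 = 6 + Z, so Z = 0.
A = 1 and Z = 0 is n — a neutron.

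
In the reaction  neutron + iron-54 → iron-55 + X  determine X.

gamma ray

Conserve mass number: 1 + 54 = 55 + A, so A = 0.
Conserve atomic number: 0 + 26 = 26 + Z, so Z = 0.
A = 0 and Z = 0 is γ — a gamma ray.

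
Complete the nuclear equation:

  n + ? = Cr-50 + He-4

Conserve mass number: 1 + A = 50 + 4, so A = 53.
Conserve atomic number: 0 + Z = 24 + 2, so Z = 26.
Z = 26 is iron, so the species is Fe-53.

Fe-53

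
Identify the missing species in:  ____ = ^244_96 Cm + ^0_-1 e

Conserve mass number: A = 244 + 0, so A = 244.
Conserve atomic number: Z = 96 − 1, so Z = 95.
Z = 95 is americium, so the species is ^244_95 Am.

Am-244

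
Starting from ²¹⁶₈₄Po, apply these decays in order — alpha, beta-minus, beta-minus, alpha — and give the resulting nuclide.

Pb-208

Start: (A, Z) = (216, 84).
After α: (212, 82).
After β⁻: (212, 83).
After β⁻: (212, 84).
After α: (208, 82).
Z = 82 is lead.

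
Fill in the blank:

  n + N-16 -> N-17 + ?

gamma ray

Conserve mass number: 1 + 16 = 17 + A, so A = 0.
Conserve atomic number: 0 + 7 = 7 + Z, so Z = 0.
A = 0 and Z = 0 is γ — a gamma ray.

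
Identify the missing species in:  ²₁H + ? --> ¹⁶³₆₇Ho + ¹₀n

Dy-162

Conserve mass number: 2 + A = 163 + 1, so A = 162.
Conserve atomic number: 1 + Z = 67 + 0, so Z = 66.
Z = 66 is dysprosium, so the species is ¹⁶²₆₆Dy.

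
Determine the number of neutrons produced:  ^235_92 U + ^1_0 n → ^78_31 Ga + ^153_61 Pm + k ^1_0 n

5

Conserve mass number: 236 = 78 + 153 + k, so k = 236 − 231 = 5.
Check atomic number: 92 = 31 + 61 + 0 = 92. ✓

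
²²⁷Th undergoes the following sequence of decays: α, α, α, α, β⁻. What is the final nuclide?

Start: (A, Z) = (227, 90).
After α: (223, 88).
After α: (219, 86).
After α: (215, 84).
After α: (211, 82).
After β⁻: (211, 83).
Z = 83 is bismuth.

Bi-211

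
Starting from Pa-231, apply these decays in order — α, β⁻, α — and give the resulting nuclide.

Start: (A, Z) = (231, 91).
After α: (227, 89).
After β⁻: (227, 90).
After α: (223, 88).
Z = 88 is radium.

Ra-223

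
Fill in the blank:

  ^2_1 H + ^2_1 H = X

He-4

Conserve mass number: 2 + 2 = A, so A = 4.
Conserve atomic number: 1 + 1 = Z, so Z = 2.
A = 4 and Z = 2 is ^4_2 He — an alpha particle.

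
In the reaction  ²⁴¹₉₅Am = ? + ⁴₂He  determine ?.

Conserve mass number: 241 = A + 4, so A = 237.
Conserve atomic number: 95 = Z + 2, so Z = 93.
Z = 93 is neptunium, so the species is ²³⁷₉₃Np.

Np-237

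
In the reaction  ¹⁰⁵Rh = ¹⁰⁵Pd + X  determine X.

Conserve mass number: 105 = 105 + A, so A = 0.
Conserve atomic number: 45 = 46 + Z, so Z = -1.
A = 0 and Z = -1 is e⁻ — a beta-minus particle.

beta-minus particle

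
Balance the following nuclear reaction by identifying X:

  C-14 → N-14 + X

Conserve mass number: 14 = 14 + A, so A = 0.
Conserve atomic number: 6 = 7 + Z, so Z = -1.
A = 0 and Z = -1 is e⁻ — a beta-minus particle.

beta-minus particle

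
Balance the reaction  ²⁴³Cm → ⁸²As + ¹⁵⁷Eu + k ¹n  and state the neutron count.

Conserve mass number: 243 = 82 + 157 + k, so k = 243 − 239 = 4.
Check atomic number: 96 = 33 + 63 + 0 = 96. ✓

4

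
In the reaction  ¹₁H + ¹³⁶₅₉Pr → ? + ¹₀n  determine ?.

Nd-136

Conserve mass number: 1 + 136 = A + 1, so A = 136.
Conserve atomic number: 1 + 59 = Z + 0, so Z = 60.
Z = 60 is neodymium, so the species is ¹³⁶₆₀Nd.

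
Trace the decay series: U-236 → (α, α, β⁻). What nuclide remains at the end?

Start: (A, Z) = (236, 92).
After α: (232, 90).
After α: (228, 88).
After β⁻: (228, 89).
Z = 89 is actinium.

Ac-228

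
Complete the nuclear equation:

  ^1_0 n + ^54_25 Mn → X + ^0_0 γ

Conserve mass number: 1 + 54 = A + 0, so A = 55.
Conserve atomic number: 0 + 25 = Z + 0, so Z = 25.
Z = 25 is manganese, so the species is ^55_25 Mn.

Mn-55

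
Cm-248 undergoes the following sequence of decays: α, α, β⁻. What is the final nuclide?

Np-240

Start: (A, Z) = (248, 96).
After α: (244, 94).
After α: (240, 92).
After β⁻: (240, 93).
Z = 93 is neptunium.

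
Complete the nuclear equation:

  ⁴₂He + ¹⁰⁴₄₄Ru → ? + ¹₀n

Pd-107

Conserve mass number: 4 + 104 = A + 1, so A = 107.
Conserve atomic number: 2 + 44 = Z + 0, so Z = 46.
Z = 46 is palladium, so the species is ¹⁰⁷₄₆Pd.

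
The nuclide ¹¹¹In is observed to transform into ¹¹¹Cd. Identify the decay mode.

beta-plus decay or electron capture

ΔA = 111 − 111 = 0; ΔZ = 48 − 49 = -1.
A is unchanged and Z drops by 1 — a proton has become a neutron (β⁺ emission or electron capture).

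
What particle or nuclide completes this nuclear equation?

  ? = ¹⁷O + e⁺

F-17

Conserve mass number: A = 17 + 0, so A = 17.
Conserve atomic number: Z = 8 + 1, so Z = 9.
Z = 9 is fluorine, so the species is ¹⁷F.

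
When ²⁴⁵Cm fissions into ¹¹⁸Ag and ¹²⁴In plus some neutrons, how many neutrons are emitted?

3

Conserve mass number: 245 = 118 + 124 + k, so k = 245 − 242 = 3.
Check atomic number: 96 = 47 + 49 + 0 = 96. ✓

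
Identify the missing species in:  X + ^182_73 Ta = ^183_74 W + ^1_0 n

Conserve mass number: A + 182 = 183 + 1, so A = 2.
Conserve atomic number: Z + 73 = 74 + 0, so Z = 1.
A = 2 and Z = 1 is ^2_1 H — a deuteron.

deuteron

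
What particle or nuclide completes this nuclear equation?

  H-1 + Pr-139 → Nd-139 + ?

neutron

Conserve mass number: 1 + 139 = 139 + A, so A = 1.
Conserve atomic number: 1 + 59 = 60 + Z, so Z = 0.
A = 1 and Z = 0 is n — a neutron.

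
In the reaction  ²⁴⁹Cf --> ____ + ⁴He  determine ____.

Conserve mass number: 249 = A + 4, so A = 245.
Conserve atomic number: 98 = Z + 2, so Z = 96.
Z = 96 is curium, so the species is ²⁴⁵Cm.

Cm-245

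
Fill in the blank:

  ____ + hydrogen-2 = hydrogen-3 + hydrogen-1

Conserve mass number: A + 2 = 3 + 1, so A = 2.
Conserve atomic number: Z + 1 = 1 + 1, so Z = 1.
A = 2 and Z = 1 is hydrogen-2 — a deuteron.

deuteron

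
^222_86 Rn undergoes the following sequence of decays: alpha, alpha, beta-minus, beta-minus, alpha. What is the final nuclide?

Start: (A, Z) = (222, 86).
After α: (218, 84).
After α: (214, 82).
After β⁻: (214, 83).
After β⁻: (214, 84).
After α: (210, 82).
Z = 82 is lead.

Pb-210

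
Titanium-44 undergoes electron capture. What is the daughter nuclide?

Electron capture: mass number changes by +0, atomic number by -1.
A: 44 = 44; Z: 22 − 1 = 21.
Z = 21 is scandium, so the daughter is scandium-44.

Sc-44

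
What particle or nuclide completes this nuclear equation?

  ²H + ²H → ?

He-4

Conserve mass number: 2 + 2 = A, so A = 4.
Conserve atomic number: 1 + 1 = Z, so Z = 2.
A = 4 and Z = 2 is ⁴He — an alpha particle.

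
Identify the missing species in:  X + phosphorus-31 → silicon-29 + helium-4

deuteron

Conserve mass number: A + 31 = 29 + 4, so A = 2.
Conserve atomic number: Z + 15 = 14 + 2, so Z = 1.
A = 2 and Z = 1 is hydrogen-2 — a deuteron.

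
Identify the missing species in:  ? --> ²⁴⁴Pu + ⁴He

Cm-248

Conserve mass number: A = 244 + 4, so A = 248.
Conserve atomic number: Z = 94 + 2, so Z = 96.
Z = 96 is curium, so the species is ²⁴⁸Cm.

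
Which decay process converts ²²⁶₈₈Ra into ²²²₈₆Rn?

ΔA = 222 − 226 = -4; ΔZ = 86 − 88 = -2.
A drops by 4 and Z drops by 2 — the signature of alpha emission.

alpha decay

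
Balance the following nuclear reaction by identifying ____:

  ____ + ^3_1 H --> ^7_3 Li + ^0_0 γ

alpha particle

Conserve mass number: A + 3 = 7 + 0, so A = 4.
Conserve atomic number: Z + 1 = 3 + 0, so Z = 2.
A = 4 and Z = 2 is ^4_2 He — an alpha particle.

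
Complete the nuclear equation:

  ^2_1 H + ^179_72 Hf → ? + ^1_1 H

Conserve mass number: 2 + 179 = A + 1, so A = 180.
Conserve atomic number: 1 + 72 = Z + 1, so Z = 72.
Z = 72 is hafnium, so the species is ^180_72 Hf.

Hf-180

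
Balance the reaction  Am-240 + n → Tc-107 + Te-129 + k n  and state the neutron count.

Conserve mass number: 241 = 107 + 129 + k, so k = 241 − 236 = 5.
Check atomic number: 95 = 43 + 52 + 0 = 95. ✓

5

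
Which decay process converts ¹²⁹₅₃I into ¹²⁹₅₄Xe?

ΔA = 129 − 129 = 0; ΔZ = 54 − 53 = +1.
A is unchanged and Z rises by 1 — a neutron has become a proton (β⁻ decay).

beta-minus decay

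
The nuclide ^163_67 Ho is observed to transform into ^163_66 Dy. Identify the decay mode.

beta-plus decay or electron capture

ΔA = 163 − 163 = 0; ΔZ = 66 − 67 = -1.
A is unchanged and Z drops by 1 — a proton has become a neutron (β⁺ emission or electron capture).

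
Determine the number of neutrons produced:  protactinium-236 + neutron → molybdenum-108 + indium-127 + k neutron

Conserve mass number: 237 = 108 + 127 + k, so k = 237 − 235 = 2.
Check atomic number: 91 = 42 + 49 + 0 = 91. ✓

2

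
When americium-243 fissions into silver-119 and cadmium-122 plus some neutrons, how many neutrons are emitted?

2

Conserve mass number: 243 = 119 + 122 + k, so k = 243 − 241 = 2.
Check atomic number: 95 = 47 + 48 + 0 = 95. ✓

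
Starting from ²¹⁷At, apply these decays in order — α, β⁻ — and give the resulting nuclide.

Start: (A, Z) = (217, 85).
After α: (213, 83).
After β⁻: (213, 84).
Z = 84 is polonium.

Po-213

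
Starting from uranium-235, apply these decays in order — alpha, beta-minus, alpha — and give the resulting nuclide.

Start: (A, Z) = (235, 92).
After α: (231, 90).
After β⁻: (231, 91).
After α: (227, 89).
Z = 89 is actinium.

Ac-227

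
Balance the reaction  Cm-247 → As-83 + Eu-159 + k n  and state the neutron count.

Conserve mass number: 247 = 83 + 159 + k, so k = 247 − 242 = 5.
Check atomic number: 96 = 33 + 63 + 0 = 96. ✓

5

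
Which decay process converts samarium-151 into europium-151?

beta-minus decay

ΔA = 151 − 151 = 0; ΔZ = 63 − 62 = +1.
A is unchanged and Z rises by 1 — a neutron has become a proton (β⁻ decay).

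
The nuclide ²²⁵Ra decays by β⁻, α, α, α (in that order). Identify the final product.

Bi-213

Start: (A, Z) = (225, 88).
After β⁻: (225, 89).
After α: (221, 87).
After α: (217, 85).
After α: (213, 83).
Z = 83 is bismuth.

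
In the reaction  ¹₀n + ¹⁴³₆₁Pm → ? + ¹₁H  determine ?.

Conserve mass number: 1 + 143 = A + 1, so A = 143.
Conserve atomic number: 0 + 61 = Z + 1, so Z = 60.
Z = 60 is neodymium, so the species is ¹⁴³₆₀Nd.

Nd-143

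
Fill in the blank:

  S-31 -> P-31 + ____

Conserve mass number: 31 = 31 + A, so A = 0.
Conserve atomic number: 16 = 15 + Z, so Z = 1.
A = 0 and Z = 1 is e⁺ — a positron.

positron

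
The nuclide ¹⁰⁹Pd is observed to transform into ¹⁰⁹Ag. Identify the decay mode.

beta-minus decay

ΔA = 109 − 109 = 0; ΔZ = 47 − 46 = +1.
A is unchanged and Z rises by 1 — a neutron has become a proton (β⁻ decay).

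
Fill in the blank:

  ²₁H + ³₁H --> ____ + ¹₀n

He-4

Conserve mass number: 2 + 3 = A + 1, so A = 4.
Conserve atomic number: 1 + 1 = Z + 0, so Z = 2.
A = 4 and Z = 2 is ⁴₂He — an alpha particle.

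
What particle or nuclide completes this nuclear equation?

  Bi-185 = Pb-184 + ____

proton

Conserve mass number: 185 = 184 + A, so A = 1.
Conserve atomic number: 83 = 82 + Z, so Z = 1.
A = 1 and Z = 1 is H-1 — a proton.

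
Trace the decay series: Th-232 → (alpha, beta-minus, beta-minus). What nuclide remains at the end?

Start: (A, Z) = (232, 90).
After α: (228, 88).
After β⁻: (228, 89).
After β⁻: (228, 90).
Z = 90 is thorium.

Th-228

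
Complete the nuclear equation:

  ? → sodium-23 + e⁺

Mg-23

Conserve mass number: A = 23 + 0, so A = 23.
Conserve atomic number: Z = 11 + 1, so Z = 12.
Z = 12 is magnesium, so the species is magnesium-23.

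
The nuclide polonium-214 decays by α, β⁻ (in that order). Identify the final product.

Start: (A, Z) = (214, 84).
After α: (210, 82).
After β⁻: (210, 83).
Z = 83 is bismuth.

Bi-210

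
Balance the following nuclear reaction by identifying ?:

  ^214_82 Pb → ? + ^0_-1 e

Bi-214

Conserve mass number: 214 = A + 0, so A = 214.
Conserve atomic number: 82 = Z − 1, so Z = 83.
Z = 83 is bismuth, so the species is ^214_83 Bi.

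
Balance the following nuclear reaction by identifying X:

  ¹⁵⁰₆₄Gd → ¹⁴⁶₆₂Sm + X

Conserve mass number: 150 = 146 + A, so A = 4.
Conserve atomic number: 64 = 62 + Z, so Z = 2.
A = 4 and Z = 2 is ⁴₂He — an alpha particle.

alpha particle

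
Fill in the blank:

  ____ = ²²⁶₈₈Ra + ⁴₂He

Th-230

Conserve mass number: A = 226 + 4, so A = 230.
Conserve atomic number: Z = 88 + 2, so Z = 90.
Z = 90 is thorium, so the species is ²³⁰₉₀Th.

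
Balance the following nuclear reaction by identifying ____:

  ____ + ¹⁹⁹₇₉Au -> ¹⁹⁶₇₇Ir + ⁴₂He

Conserve mass number: A + 199 = 196 + 4, so A = 1.
Conserve atomic number: Z + 79 = 77 + 2, so Z = 0.
A = 1 and Z = 0 is ¹₀n — a neutron.

neutron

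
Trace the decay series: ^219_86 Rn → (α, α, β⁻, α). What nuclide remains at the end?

Tl-207

Start: (A, Z) = (219, 86).
After α: (215, 84).
After α: (211, 82).
After β⁻: (211, 83).
After α: (207, 81).
Z = 81 is thallium.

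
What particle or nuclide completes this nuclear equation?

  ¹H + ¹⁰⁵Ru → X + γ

Rh-106

Conserve mass number: 1 + 105 = A + 0, so A = 106.
Conserve atomic number: 1 + 44 = Z + 0, so Z = 45.
Z = 45 is rhodium, so the species is ¹⁰⁶Rh.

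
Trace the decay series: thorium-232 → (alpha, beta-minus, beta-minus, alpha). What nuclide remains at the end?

Start: (A, Z) = (232, 90).
After α: (228, 88).
After β⁻: (228, 89).
After β⁻: (228, 90).
After α: (224, 88).
Z = 88 is radium.

Ra-224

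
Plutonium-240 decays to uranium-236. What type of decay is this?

alpha decay

ΔA = 236 − 240 = -4; ΔZ = 92 − 94 = -2.
A drops by 4 and Z drops by 2 — the signature of alpha emission.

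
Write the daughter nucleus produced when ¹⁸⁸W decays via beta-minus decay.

Re-188

Beta-minus decay: mass number changes by +0, atomic number by +1.
A: 188 = 188; Z: 74 + 1 = 75.
Z = 75 is rhenium, so the daughter is ¹⁸⁸Re.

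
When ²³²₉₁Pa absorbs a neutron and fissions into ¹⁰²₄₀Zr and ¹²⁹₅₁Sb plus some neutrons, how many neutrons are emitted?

2

Conserve mass number: 233 = 102 + 129 + k, so k = 233 − 231 = 2.
Check atomic number: 91 = 40 + 51 + 0 = 91. ✓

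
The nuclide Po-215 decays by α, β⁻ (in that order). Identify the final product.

Start: (A, Z) = (215, 84).
After α: (211, 82).
After β⁻: (211, 83).
Z = 83 is bismuth.

Bi-211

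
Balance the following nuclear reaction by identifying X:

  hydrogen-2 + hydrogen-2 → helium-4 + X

Conserve mass number: 2 + 2 = 4 + A, so A = 0.
Conserve atomic number: 1 + 1 = 2 + Z, so Z = 0.
A = 0 and Z = 0 is γ — a gamma ray.

gamma ray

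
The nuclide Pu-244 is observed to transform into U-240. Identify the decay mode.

ΔA = 240 − 244 = -4; ΔZ = 92 − 94 = -2.
A drops by 4 and Z drops by 2 — the signature of alpha emission.

alpha decay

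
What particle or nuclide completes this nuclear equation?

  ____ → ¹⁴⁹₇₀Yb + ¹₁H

Lu-150

Conserve mass number: A = 149 + 1, so A = 150.
Conserve atomic number: Z = 70 + 1, so Z = 71.
Z = 71 is lutetium, so the species is ¹⁵⁰₇₁Lu.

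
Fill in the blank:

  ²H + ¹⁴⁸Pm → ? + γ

Sm-150

Conserve mass number: 2 + 148 = A + 0, so A = 150.
Conserve atomic number: 1 + 61 = Z + 0, so Z = 62.
Z = 62 is samarium, so the species is ¹⁵⁰Sm.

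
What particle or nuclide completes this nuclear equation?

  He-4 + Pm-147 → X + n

Eu-150

Conserve mass number: 4 + 147 = A + 1, so A = 150.
Conserve atomic number: 2 + 61 = Z + 0, so Z = 63.
Z = 63 is europium, so the species is Eu-150.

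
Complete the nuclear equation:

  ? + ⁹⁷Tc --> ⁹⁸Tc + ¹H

Conserve mass number: A + 97 = 98 + 1, so A = 2.
Conserve atomic number: Z + 43 = 43 + 1, so Z = 1.
A = 2 and Z = 1 is ²H — a deuteron.

deuteron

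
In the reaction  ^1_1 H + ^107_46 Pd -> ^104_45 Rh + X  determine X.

alpha particle

Conserve mass number: 1 + 107 = 104 + A, so A = 4.
Conserve atomic number: 1 + 46 = 45 + Z, so Z = 2.
A = 4 and Z = 2 is ^4_2 He — an alpha particle.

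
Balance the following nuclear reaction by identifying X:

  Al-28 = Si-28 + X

beta-minus particle

Conserve mass number: 28 = 28 + A, so A = 0.
Conserve atomic number: 13 = 14 + Z, so Z = -1.
A = 0 and Z = -1 is e⁻ — a beta-minus particle.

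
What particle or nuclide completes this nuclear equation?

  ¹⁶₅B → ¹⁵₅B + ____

neutron

Conserve mass number: 16 = 15 + A, so A = 1.
Conserve atomic number: 5 = 5 + Z, so Z = 0.
A = 1 and Z = 0 is ¹₀n — a neutron.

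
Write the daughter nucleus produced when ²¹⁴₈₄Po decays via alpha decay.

Pb-210

Alpha decay: mass number changes by -4, atomic number by -2.
A: 214 − 4 = 210; Z: 84 − 2 = 82.
Z = 82 is lead, so the daughter is ²¹⁰₈₂Pb.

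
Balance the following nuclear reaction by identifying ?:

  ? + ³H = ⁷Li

Conserve mass number: A + 3 = 7, so A = 4.
Conserve atomic number: Z + 1 = 3, so Z = 2.
A = 4 and Z = 2 is ⁴He — an alpha particle.

alpha particle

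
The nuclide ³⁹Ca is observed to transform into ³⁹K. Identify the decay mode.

beta-plus decay or electron capture

ΔA = 39 − 39 = 0; ΔZ = 19 − 20 = -1.
A is unchanged and Z drops by 1 — a proton has become a neutron (β⁺ emission or electron capture).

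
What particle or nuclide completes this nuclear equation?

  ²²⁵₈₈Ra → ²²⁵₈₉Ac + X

Conserve mass number: 225 = 225 + A, so A = 0.
Conserve atomic number: 88 = 89 + Z, so Z = -1.
A = 0 and Z = -1 is ⁰₋₁e — a beta-minus particle.

beta-minus particle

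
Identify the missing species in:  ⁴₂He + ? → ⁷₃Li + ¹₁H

alpha particle

Conserve mass number: 4 + A = 7 + 1, so A = 4.
Conserve atomic number: 2 + Z = 3 + 1, so Z = 2.
A = 4 and Z = 2 is ⁴₂He — an alpha particle.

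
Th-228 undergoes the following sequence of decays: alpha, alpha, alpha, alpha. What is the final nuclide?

Pb-212

Start: (A, Z) = (228, 90).
After α: (224, 88).
After α: (220, 86).
After α: (216, 84).
After α: (212, 82).
Z = 82 is lead.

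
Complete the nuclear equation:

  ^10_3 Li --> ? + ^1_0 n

Conserve mass number: 10 = A + 1, so A = 9.
Conserve atomic number: 3 = Z + 0, so Z = 3.
Z = 3 is lithium, so the species is ^9_3 Li.

Li-9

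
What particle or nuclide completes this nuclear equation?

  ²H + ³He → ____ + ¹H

Conserve mass number: 2 + 3 = A + 1, so A = 4.
Conserve atomic number: 1 + 2 = Z + 1, so Z = 2.
A = 4 and Z = 2 is ⁴He — an alpha particle.

He-4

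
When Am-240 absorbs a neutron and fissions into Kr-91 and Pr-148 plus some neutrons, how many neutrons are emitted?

Conserve mass number: 241 = 91 + 148 + k, so k = 241 − 239 = 2.
Check atomic number: 95 = 36 + 59 + 0 = 95. ✓

2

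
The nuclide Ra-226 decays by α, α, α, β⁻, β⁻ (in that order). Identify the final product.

Start: (A, Z) = (226, 88).
After α: (222, 86).
After α: (218, 84).
After α: (214, 82).
After β⁻: (214, 83).
After β⁻: (214, 84).
Z = 84 is polonium.

Po-214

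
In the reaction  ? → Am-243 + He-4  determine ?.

Bk-247

Conserve mass number: A = 243 + 4, so A = 247.
Conserve atomic number: Z = 95 + 2, so Z = 97.
Z = 97 is berkelium, so the species is Bk-247.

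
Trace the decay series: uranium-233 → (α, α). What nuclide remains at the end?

Start: (A, Z) = (233, 92).
After α: (229, 90).
After α: (225, 88).
Z = 88 is radium.

Ra-225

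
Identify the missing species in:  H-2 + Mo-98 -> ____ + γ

Conserve mass number: 2 + 98 = A + 0, so A = 100.
Conserve atomic number: 1 + 42 = Z + 0, so Z = 43.
Z = 43 is technetium, so the species is Tc-100.

Tc-100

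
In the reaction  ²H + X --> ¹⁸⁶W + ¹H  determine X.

W-185

Conserve mass number: 2 + A = 186 + 1, so A = 185.
Conserve atomic number: 1 + Z = 74 + 1, so Z = 74.
Z = 74 is tungsten, so the species is ¹⁸⁵W.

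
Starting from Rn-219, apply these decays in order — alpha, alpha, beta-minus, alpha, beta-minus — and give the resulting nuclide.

Start: (A, Z) = (219, 86).
After α: (215, 84).
After α: (211, 82).
After β⁻: (211, 83).
After α: (207, 81).
After β⁻: (207, 82).
Z = 82 is lead.

Pb-207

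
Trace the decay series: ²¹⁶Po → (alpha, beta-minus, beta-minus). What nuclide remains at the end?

Start: (A, Z) = (216, 84).
After α: (212, 82).
After β⁻: (212, 83).
After β⁻: (212, 84).
Z = 84 is polonium.

Po-212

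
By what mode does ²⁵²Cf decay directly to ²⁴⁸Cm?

alpha decay

ΔA = 248 − 252 = -4; ΔZ = 96 − 98 = -2.
A drops by 4 and Z drops by 2 — the signature of alpha emission.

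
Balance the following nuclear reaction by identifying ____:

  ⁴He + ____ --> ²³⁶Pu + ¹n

Conserve mass number: 4 + A = 236 + 1, so A = 233.
Conserve atomic number: 2 + Z = 94 + 0, so Z = 92.
Z = 92 is uranium, so the species is ²³³U.

U-233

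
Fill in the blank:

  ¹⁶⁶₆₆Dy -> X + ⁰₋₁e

Ho-166

Conserve mass number: 166 = A + 0, so A = 166.
Conserve atomic number: 66 = Z − 1, so Z = 67.
Z = 67 is holmium, so the species is ¹⁶⁶₆₇Ho.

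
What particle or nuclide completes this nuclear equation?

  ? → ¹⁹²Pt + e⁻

Ir-192

Conserve mass number: A = 192 + 0, so A = 192.
Conserve atomic number: Z = 78 − 1, so Z = 77.
Z = 77 is iridium, so the species is ¹⁹²Ir.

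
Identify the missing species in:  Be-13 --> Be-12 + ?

Conserve mass number: 13 = 12 + A, so A = 1.
Conserve atomic number: 4 = 4 + Z, so Z = 0.
A = 1 and Z = 0 is n — a neutron.

neutron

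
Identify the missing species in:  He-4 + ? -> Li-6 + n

triton

Conserve mass number: 4 + A = 6 + 1, so A = 3.
Conserve atomic number: 2 + Z = 3 + 0, so Z = 1.
A = 3 and Z = 1 is H-3 — a triton.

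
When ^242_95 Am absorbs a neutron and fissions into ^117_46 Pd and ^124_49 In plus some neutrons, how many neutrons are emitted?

2

Conserve mass number: 243 = 117 + 124 + k, so k = 243 − 241 = 2.
Check atomic number: 95 = 46 + 49 + 0 = 95. ✓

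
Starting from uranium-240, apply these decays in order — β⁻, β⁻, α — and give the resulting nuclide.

Start: (A, Z) = (240, 92).
After β⁻: (240, 93).
After β⁻: (240, 94).
After α: (236, 92).
Z = 92 is uranium.

U-236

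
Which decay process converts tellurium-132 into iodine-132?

ΔA = 132 − 132 = 0; ΔZ = 53 − 52 = +1.
A is unchanged and Z rises by 1 — a neutron has become a proton (β⁻ decay).

beta-minus decay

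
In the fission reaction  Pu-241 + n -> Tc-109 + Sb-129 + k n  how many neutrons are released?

4

Conserve mass number: 242 = 109 + 129 + k, so k = 242 − 238 = 4.
Check atomic number: 94 = 43 + 51 + 0 = 94. ✓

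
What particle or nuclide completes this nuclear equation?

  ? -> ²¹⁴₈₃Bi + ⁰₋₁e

Conserve mass number: A = 214 + 0, so A = 214.
Conserve atomic number: Z = 83 − 1, so Z = 82.
Z = 82 is lead, so the species is ²¹⁴₈₂Pb.

Pb-214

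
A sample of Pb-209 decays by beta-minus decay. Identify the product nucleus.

Beta-minus decay: mass number changes by +0, atomic number by +1.
A: 209 = 209; Z: 82 + 1 = 83.
Z = 83 is bismuth, so the daughter is Bi-209.

Bi-209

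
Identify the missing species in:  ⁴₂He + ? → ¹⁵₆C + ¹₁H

Conserve mass number: 4 + A = 15 + 1, so A = 12.
Conserve atomic number: 2 + Z = 6 + 1, so Z = 5.
Z = 5 is boron, so the species is ¹²₅B.

B-12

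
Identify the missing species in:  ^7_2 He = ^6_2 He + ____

Conserve mass number: 7 = 6 + A, so A = 1.
Conserve atomic number: 2 = 2 + Z, so Z = 0.
A = 1 and Z = 0 is ^1_0 n — a neutron.

neutron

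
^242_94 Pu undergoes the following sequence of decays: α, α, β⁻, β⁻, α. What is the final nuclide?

Th-230

Start: (A, Z) = (242, 94).
After α: (238, 92).
After α: (234, 90).
After β⁻: (234, 91).
After β⁻: (234, 92).
After α: (230, 90).
Z = 90 is thorium.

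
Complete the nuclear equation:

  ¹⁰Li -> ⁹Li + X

neutron

Conserve mass number: 10 = 9 + A, so A = 1.
Conserve atomic number: 3 = 3 + Z, so Z = 0.
A = 1 and Z = 0 is ¹n — a neutron.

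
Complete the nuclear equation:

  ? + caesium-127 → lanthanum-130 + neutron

Conserve mass number: A + 127 = 130 + 1, so A = 4.
Conserve atomic number: Z + 55 = 57 + 0, so Z = 2.
A = 4 and Z = 2 is helium-4 — an alpha particle.

alpha particle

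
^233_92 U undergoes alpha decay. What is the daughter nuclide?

Th-229

Alpha decay: mass number changes by -4, atomic number by -2.
A: 233 − 4 = 229; Z: 92 − 2 = 90.
Z = 90 is thorium, so the daughter is ^229_90 Th.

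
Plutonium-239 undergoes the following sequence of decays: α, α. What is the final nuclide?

Start: (A, Z) = (239, 94).
After α: (235, 92).
After α: (231, 90).
Z = 90 is thorium.

Th-231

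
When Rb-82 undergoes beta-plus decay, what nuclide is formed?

Beta-plus decay: mass number changes by +0, atomic number by -1.
A: 82 = 82; Z: 37 − 1 = 36.
Z = 36 is krypton, so the daughter is Kr-82.

Kr-82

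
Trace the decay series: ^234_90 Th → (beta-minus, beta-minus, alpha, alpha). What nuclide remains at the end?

Ra-226

Start: (A, Z) = (234, 90).
After β⁻: (234, 91).
After β⁻: (234, 92).
After α: (230, 90).
After α: (226, 88).
Z = 88 is radium.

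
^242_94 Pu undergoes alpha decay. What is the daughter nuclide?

U-238

Alpha decay: mass number changes by -4, atomic number by -2.
A: 242 − 4 = 238; Z: 94 − 2 = 92.
Z = 92 is uranium, so the daughter is ^238_92 U.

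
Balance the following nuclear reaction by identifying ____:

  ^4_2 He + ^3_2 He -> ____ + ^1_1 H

Li-6

Conserve mass number: 4 + 3 = A + 1, so A = 6.
Conserve atomic number: 2 + 2 = Z + 1, so Z = 3.
Z = 3 is lithium, so the species is ^6_3 Li.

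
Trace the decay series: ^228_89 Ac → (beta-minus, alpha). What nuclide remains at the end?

Start: (A, Z) = (228, 89).
After β⁻: (228, 90).
After α: (224, 88).
Z = 88 is radium.

Ra-224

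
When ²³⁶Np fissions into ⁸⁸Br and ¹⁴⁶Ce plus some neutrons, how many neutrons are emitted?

Conserve mass number: 236 = 88 + 146 + k, so k = 236 − 234 = 2.
Check atomic number: 93 = 35 + 58 + 0 = 93. ✓

2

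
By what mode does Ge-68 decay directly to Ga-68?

ΔA = 68 − 68 = 0; ΔZ = 31 − 32 = -1.
A is unchanged and Z drops by 1 — a proton has become a neutron (β⁺ emission or electron capture).

beta-plus decay or electron capture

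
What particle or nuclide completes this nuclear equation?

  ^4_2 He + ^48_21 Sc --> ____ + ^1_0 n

V-51

Conserve mass number: 4 + 48 = A + 1, so A = 51.
Conserve atomic number: 2 + 21 = Z + 0, so Z = 23.
Z = 23 is vanadium, so the species is ^51_23 V.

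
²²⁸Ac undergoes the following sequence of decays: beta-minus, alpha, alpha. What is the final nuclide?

Start: (A, Z) = (228, 89).
After β⁻: (228, 90).
After α: (224, 88).
After α: (220, 86).
Z = 86 is radon.

Rn-220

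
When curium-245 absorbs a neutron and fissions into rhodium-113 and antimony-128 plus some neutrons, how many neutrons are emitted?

5

Conserve mass number: 246 = 113 + 128 + k, so k = 246 − 241 = 5.
Check atomic number: 96 = 45 + 51 + 0 = 96. ✓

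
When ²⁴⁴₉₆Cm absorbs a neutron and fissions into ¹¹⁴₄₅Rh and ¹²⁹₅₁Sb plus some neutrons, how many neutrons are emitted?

2

Conserve mass number: 245 = 114 + 129 + k, so k = 245 − 243 = 2.
Check atomic number: 96 = 45 + 51 + 0 = 96. ✓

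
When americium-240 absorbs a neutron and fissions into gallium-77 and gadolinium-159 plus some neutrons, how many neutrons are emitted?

Conserve mass number: 241 = 77 + 159 + k, so k = 241 − 236 = 5.
Check atomic number: 95 = 31 + 64 + 0 = 95. ✓

5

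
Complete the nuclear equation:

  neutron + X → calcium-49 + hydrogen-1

Conserve mass number: 1 + A = 49 + 1, so A = 49.
Conserve atomic number: 0 + Z = 20 + 1, so Z = 21.
Z = 21 is scandium, so the species is scandium-49.

Sc-49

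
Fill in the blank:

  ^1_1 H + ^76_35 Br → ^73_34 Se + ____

Conserve mass number: 1 + 76 = 73 + A, so A = 4.
Conserve atomic number: 1 + 35 = 34 + Z, so Z = 2.
A = 4 and Z = 2 is ^4_2 He — an alpha particle.

alpha particle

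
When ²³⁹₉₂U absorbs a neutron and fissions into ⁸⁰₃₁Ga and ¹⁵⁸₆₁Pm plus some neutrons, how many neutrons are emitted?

Conserve mass number: 240 = 80 + 158 + k, so k = 240 − 238 = 2.
Check atomic number: 92 = 31 + 61 + 0 = 92. ✓

2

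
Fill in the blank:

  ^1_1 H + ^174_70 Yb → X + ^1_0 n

Conserve mass number: 1 + 174 = A + 1, so A = 174.
Conserve atomic number: 1 + 70 = Z + 0, so Z = 71.
Z = 71 is lutetium, so the species is ^174_71 Lu.

Lu-174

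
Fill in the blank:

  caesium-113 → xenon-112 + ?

Conserve mass number: 113 = 112 + A, so A = 1.
Conserve atomic number: 55 = 54 + Z, so Z = 1.
A = 1 and Z = 1 is hydrogen-1 — a proton.

proton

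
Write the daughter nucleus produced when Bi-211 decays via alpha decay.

Tl-207

Alpha decay: mass number changes by -4, atomic number by -2.
A: 211 − 4 = 207; Z: 83 − 2 = 81.
Z = 81 is thallium, so the daughter is Tl-207.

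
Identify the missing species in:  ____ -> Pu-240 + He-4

Cm-244

Conserve mass number: A = 240 + 4, so A = 244.
Conserve atomic number: Z = 94 + 2, so Z = 96.
Z = 96 is curium, so the species is Cm-244.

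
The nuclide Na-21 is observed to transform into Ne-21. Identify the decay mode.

beta-plus decay or electron capture

ΔA = 21 − 21 = 0; ΔZ = 10 − 11 = -1.
A is unchanged and Z drops by 1 — a proton has become a neutron (β⁺ emission or electron capture).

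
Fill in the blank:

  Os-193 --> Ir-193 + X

beta-minus particle

Conserve mass number: 193 = 193 + A, so A = 0.
Conserve atomic number: 76 = 77 + Z, so Z = -1.
A = 0 and Z = -1 is e⁻ — a beta-minus particle.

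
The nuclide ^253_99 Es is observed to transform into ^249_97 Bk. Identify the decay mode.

alpha decay

ΔA = 249 − 253 = -4; ΔZ = 97 − 99 = -2.
A drops by 4 and Z drops by 2 — the signature of alpha emission.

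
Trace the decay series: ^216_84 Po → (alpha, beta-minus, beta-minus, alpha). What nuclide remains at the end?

Start: (A, Z) = (216, 84).
After α: (212, 82).
After β⁻: (212, 83).
After β⁻: (212, 84).
After α: (208, 82).
Z = 82 is lead.

Pb-208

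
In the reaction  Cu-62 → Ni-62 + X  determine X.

positron

Conserve mass number: 62 = 62 + A, so A = 0.
Conserve atomic number: 29 = 28 + Z, so Z = 1.
A = 0 and Z = 1 is e⁺ — a positron.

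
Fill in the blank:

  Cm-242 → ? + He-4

Conserve mass number: 242 = A + 4, so A = 238.
Conserve atomic number: 96 = Z + 2, so Z = 94.
Z = 94 is plutonium, so the species is Pu-238.

Pu-238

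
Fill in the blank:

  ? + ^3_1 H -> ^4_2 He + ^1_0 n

Conserve mass number: A + 3 = 4 + 1, so A = 2.
Conserve atomic number: Z + 1 = 2 + 0, so Z = 1.
A = 2 and Z = 1 is ^2_1 H — a deuteron.

deuteron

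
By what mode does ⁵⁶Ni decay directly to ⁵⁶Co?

ΔA = 56 − 56 = 0; ΔZ = 27 − 28 = -1.
A is unchanged and Z drops by 1 — a proton has become a neutron (β⁺ emission or electron capture).

beta-plus decay or electron capture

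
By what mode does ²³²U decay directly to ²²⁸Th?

alpha decay

ΔA = 228 − 232 = -4; ΔZ = 90 − 92 = -2.
A drops by 4 and Z drops by 2 — the signature of alpha emission.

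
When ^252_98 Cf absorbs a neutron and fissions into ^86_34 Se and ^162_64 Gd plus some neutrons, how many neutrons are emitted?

Conserve mass number: 253 = 86 + 162 + k, so k = 253 − 248 = 5.
Check atomic number: 98 = 34 + 64 + 0 = 98. ✓

5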